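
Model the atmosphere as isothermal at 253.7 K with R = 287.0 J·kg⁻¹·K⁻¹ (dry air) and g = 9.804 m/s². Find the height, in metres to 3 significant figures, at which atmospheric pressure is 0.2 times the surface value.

Scale height: H = RT/g = 287.0 × 253.7 / 9.804 = 7426.8 m.
Set P/P₀ = exp(−z/H) = 0.2, so z = −H ln(0.2).
−ln(0.2) = 1.6094; z = 7426.8 × 1.6094 = 11953 m.

z ≈ 12000 m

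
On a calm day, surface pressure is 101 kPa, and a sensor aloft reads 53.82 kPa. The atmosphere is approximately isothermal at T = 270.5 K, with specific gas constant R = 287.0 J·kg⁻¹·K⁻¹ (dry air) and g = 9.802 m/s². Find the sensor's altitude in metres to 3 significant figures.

z ≈ 4990 m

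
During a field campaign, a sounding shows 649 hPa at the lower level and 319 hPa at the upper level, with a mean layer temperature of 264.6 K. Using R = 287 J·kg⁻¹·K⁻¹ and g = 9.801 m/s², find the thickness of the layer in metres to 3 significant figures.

Hypsometric equation: Δz = (R T̄/g) ln(P₁/P₂).
R T̄/g = 287 × 264.6 / 9.801 = 7748.2 m.
ln(649/319) = ln(2.0345) = 0.71025.
Δz = 7748.2 × 0.71025 = 5503.2 m.

Δz ≈ 5500 m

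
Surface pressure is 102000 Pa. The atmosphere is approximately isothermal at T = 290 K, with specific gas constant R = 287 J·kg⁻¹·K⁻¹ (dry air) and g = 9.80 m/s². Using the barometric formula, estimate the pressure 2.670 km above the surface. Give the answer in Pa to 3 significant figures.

P ≈ 74500 Pa

Scale height: H = RT/g = 287 × 290 / 9.80 = 8492.9 m.
Barometric formula: P = P₀ exp(−z/H).
z/H = 2670.0/8492.9 = 0.31438; exp(−0.31438) = 0.73024.
P = 102000 × 0.73024 = 74484 Pa.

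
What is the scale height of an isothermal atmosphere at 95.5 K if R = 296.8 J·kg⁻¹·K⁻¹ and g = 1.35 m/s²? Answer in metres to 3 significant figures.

H ≈ 21000 m

The scale height of an isothermal atmosphere is H = RT/g.
H = 296.8 × 95.5 / 1.35 = 28344/1.35 = 20996 m.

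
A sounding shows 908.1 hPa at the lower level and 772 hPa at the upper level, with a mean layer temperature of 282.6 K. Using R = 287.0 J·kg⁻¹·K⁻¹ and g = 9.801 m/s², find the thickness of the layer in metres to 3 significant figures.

Hypsometric equation: Δz = (R T̄/g) ln(P₁/P₂).
R T̄/g = 287.0 × 282.6 / 9.801 = 8275.3 m.
ln(908.1/772) = ln(1.1763) = 0.16237.
Δz = 8275.3 × 0.16237 = 1343.7 m.

Δz ≈ 1340 m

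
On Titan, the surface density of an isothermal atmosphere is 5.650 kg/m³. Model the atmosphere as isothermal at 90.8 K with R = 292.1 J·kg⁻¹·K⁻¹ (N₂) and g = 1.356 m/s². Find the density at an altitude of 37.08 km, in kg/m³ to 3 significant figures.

ρ ≈ 0.849 kg/m³

Scale height: H = RT/g = 292.1 × 90.8 / 1.356 = 19559 m.
In an isothermal atmosphere, density decays like pressure: ρ = ρ₀ exp(−z/H).
z/H = 37080/19559 = 1.8958; exp(−1.8958) = 0.15020.
ρ = 5.650 × 0.15020 = 0.84863 kg/m³.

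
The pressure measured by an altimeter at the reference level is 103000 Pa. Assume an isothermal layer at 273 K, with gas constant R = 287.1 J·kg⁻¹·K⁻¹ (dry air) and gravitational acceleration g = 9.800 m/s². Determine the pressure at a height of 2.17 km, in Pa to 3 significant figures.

Scale height: H = RT/g = 287.1 × 273 / 9.800 = 7997.8 m.
Barometric formula: P = P₀ exp(−z/H).
z/H = 2170.0/7997.8 = 0.27132; exp(−0.27132) = 0.76237.
P = 103000 × 0.76237 = 78524 Pa.

P ≈ 78500 Pa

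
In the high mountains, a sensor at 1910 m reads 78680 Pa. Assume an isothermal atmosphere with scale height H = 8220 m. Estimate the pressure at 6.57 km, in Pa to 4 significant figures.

Between two levels, P₂ = P₁ exp(−Δz/H) with Δz = z₂ − z₁.
Δz = 6570.0 − 1910.0 = 4660.0 m; Δz/H = 4660.0/8220.0 = 0.56691.
P₂ = 78680 × exp(−0.56691) = 78680 × 0.56728 = 44634 Pa.

P ≈ 44630 Pa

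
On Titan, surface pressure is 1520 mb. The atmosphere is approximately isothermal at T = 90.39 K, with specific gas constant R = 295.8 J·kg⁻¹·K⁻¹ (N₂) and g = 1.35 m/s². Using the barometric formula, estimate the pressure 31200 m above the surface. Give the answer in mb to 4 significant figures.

P ≈ 314.5 mb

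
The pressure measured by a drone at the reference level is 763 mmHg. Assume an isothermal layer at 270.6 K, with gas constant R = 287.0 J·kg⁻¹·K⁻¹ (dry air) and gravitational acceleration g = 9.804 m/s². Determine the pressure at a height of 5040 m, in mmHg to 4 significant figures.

Scale height: H = RT/g = 287.0 × 270.6 / 9.804 = 7921.5 m.
Barometric formula: P = P₀ exp(−z/H).
z/H = 5040.0/7921.5 = 0.63624; exp(−0.63624) = 0.52928.
P = 763 × 0.52928 = 403.84 mmHg.

P ≈ 403.8 mmHg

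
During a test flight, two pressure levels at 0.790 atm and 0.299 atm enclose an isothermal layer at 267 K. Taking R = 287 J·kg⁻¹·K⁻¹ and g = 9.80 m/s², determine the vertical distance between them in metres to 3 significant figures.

Δz ≈ 7600 m

Hypsometric equation: Δz = (R T̄/g) ln(P₁/P₂).
R T̄/g = 287 × 267 / 9.80 = 7819.3 m.
ln(0.790/0.299) = ln(2.6421) = 0.97157.
Δz = 7819.3 × 0.97157 = 7597.0 m.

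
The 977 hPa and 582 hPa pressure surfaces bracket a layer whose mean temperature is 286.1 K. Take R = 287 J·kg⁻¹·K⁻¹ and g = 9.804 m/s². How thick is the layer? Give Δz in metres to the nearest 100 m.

Hypsometric equation: Δz = (R T̄/g) ln(P₁/P₂).
R T̄/g = 287 × 286.1 / 9.804 = 8375.2 m.
ln(977/582) = ln(1.6787) = 0.51802.
Δz = 8375.2 × 0.51802 = 4338.5 m.

Δz ≈ 4300 m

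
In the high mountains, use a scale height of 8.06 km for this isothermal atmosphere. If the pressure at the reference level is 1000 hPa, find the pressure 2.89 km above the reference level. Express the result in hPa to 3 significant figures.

P ≈ 699 hPa

Barometric formula: P = P₀ exp(−z/H).
z/H = 2890.0/8060.0 = 0.35856; exp(−0.35856) = 0.69868.
P = 1000 × 0.69868 = 698.68 hPa.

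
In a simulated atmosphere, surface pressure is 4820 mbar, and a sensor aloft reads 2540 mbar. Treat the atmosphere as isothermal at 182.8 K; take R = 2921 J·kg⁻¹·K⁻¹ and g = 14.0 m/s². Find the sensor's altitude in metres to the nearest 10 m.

z ≈ 24430 m

Scale height: H = RT/g = 2921 × 182.8 / 14.0 = 38140 m.
Invert the barometric formula: z = H ln(P₀/P).
P₀/P = 4820/2540 = 1.8976; ln(1.8976) = 0.64059.
z = 38140 × 0.64059 = 24432 m.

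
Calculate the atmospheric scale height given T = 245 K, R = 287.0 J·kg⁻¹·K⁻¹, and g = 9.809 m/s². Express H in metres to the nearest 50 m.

H ≈ 7150 m

The scale height of an isothermal atmosphere is H = RT/g.
H = 287.0 × 245 / 9.809 = 70315/9.809 = 7168.4 m.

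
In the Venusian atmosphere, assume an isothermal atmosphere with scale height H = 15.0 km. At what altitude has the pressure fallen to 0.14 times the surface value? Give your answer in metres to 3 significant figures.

Set P/P₀ = exp(−z/H) = 0.14, so z = −H ln(0.14).
−ln(0.14) = 1.9661; z = 15000 × 1.9661 = 29492 m.

z ≈ 29500 m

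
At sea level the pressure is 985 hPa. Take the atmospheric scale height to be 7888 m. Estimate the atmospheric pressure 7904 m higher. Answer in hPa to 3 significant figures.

Barometric formula: P = P₀ exp(−z/H).
z/H = 7904.0/7888.0 = 1.0020; exp(−1.0020) = 0.36714.
P = 985 × 0.36714 = 361.63 hPa.

P ≈ 362 hPa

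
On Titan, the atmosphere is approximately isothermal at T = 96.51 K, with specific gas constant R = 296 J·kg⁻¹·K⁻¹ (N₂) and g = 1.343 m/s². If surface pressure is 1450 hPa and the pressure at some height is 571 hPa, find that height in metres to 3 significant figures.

z ≈ 19800 m

Scale height: H = RT/g = 296 × 96.51 / 1.343 = 21271 m.
Invert the barometric formula: z = H ln(P₀/P).
P₀/P = 1450/571 = 2.5394; ln(2.5394) = 0.93193.
z = 21271 × 0.93193 = 19823 m.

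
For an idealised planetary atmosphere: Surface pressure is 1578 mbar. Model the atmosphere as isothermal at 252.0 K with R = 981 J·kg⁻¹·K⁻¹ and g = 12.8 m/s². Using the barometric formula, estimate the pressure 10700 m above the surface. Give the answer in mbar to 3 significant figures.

Scale height: H = RT/g = 981 × 252.0 / 12.8 = 19313 m.
Barometric formula: P = P₀ exp(−z/H).
z/H = 10700/19313 = 0.55403; exp(−0.55403) = 0.57463.
P = 1578 × 0.57463 = 906.77 mbar.

P ≈ 907 mbar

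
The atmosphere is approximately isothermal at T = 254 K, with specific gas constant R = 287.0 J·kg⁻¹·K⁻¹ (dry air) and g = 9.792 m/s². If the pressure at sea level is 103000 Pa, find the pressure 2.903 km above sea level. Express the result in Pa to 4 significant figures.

P ≈ 69740 Pa

Scale height: H = RT/g = 287.0 × 254 / 9.792 = 7444.6 m.
Barometric formula: P = P₀ exp(−z/H).
z/H = 2903.0/7444.6 = 0.38995; exp(−0.38995) = 0.67709.
P = 103000 × 0.67709 = 69740 Pa.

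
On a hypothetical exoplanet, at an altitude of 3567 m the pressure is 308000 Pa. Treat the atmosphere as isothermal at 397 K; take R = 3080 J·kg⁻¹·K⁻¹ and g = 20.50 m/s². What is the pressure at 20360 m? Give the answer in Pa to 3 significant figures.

Scale height: H = RT/g = 3080 × 397 / 20.50 = 59647 m.
Between two levels, P₂ = P₁ exp(−Δz/H) with Δz = z₂ − z₁.
Δz = 20360 − 3567.0 = 16793 m; Δz/H = 16793/59647 = 0.28154.
P₂ = 308000 × exp(−0.28154) = 308000 × 0.75462 = 232420 Pa.

P ≈ 232000 Pa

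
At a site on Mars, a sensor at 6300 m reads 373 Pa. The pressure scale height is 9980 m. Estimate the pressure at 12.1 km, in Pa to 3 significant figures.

P ≈ 209 Pa

Between two levels, P₂ = P₁ exp(−Δz/H) with Δz = z₂ − z₁.
Δz = 12100 − 6300.0 = 5800.0 m; Δz/H = 5800.0/9980.0 = 0.58116.
P₂ = 373 × exp(−0.58116) = 373 × 0.55925 = 208.60 Pa.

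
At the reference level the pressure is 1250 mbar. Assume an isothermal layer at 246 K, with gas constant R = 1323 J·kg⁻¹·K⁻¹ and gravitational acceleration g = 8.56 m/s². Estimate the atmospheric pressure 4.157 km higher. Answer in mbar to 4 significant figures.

P ≈ 1121 mbar

Scale height: H = RT/g = 1323 × 246 / 8.56 = 38021 m.
Barometric formula: P = P₀ exp(−z/H).
z/H = 4157.0/38021 = 0.10933; exp(−0.10933) = 0.89643.
P = 1250 × 0.89643 = 1120.5 mbar.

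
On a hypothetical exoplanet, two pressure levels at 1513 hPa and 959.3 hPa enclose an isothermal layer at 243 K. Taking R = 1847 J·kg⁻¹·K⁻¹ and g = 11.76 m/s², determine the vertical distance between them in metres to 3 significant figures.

Hypsometric equation: Δz = (R T̄/g) ln(P₁/P₂).
R T̄/g = 1847 × 243 / 11.76 = 38165 m.
ln(1513/959.3) = ln(1.5772) = 0.45565.
Δz = 38165 × 0.45565 = 17390 m.

Δz ≈ 17400 m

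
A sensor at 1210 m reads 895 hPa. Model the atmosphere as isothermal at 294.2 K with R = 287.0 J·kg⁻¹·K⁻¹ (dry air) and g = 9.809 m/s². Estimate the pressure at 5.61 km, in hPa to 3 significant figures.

P ≈ 537 hPa

Scale height: H = RT/g = 287.0 × 294.2 / 9.809 = 8608.0 m.
Between two levels, P₂ = P₁ exp(−Δz/H) with Δz = z₂ − z₁.
Δz = 5610.0 − 1210.0 = 4400.0 m; Δz/H = 4400.0/8608.0 = 0.51115.
P₂ = 895 × exp(−0.51115) = 895 × 0.59981 = 536.83 hPa.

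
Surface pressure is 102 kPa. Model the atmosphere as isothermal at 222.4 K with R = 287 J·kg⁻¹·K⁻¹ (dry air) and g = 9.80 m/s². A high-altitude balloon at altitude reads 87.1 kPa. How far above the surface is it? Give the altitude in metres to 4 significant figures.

Scale height: H = RT/g = 287 × 222.4 / 9.80 = 6513.1 m.
Invert the barometric formula: z = H ln(P₀/P).
P₀/P = 102/87.1 = 1.1711; ln(1.1711) = 0.15794.
z = 6513.1 × 0.15794 = 1028.7 m.

z ≈ 1029 m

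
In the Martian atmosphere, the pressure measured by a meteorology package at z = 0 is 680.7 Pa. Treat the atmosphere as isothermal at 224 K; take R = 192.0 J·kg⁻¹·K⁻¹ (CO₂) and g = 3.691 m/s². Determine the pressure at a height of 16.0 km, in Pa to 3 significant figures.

P ≈ 172 Pa

Scale height: H = RT/g = 192.0 × 224 / 3.691 = 11652 m.
Barometric formula: P = P₀ exp(−z/H).
z/H = 16000/11652 = 1.3732; exp(−1.3732) = 0.25330.
P = 680.7 × 0.25330 = 172.42 Pa.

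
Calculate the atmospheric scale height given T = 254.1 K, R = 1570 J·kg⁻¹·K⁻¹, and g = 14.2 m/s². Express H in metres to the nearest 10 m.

H ≈ 28090 m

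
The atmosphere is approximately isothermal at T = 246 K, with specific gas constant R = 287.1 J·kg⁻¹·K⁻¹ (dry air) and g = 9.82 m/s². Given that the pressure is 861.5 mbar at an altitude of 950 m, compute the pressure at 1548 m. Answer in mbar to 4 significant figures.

P ≈ 792.8 mbar

Scale height: H = RT/g = 287.1 × 246 / 9.82 = 7192.1 m.
Between two levels, P₂ = P₁ exp(−Δz/H) with Δz = z₂ − z₁.
Δz = 1548.0 − 950.00 = 598.00 m; Δz/H = 598.00/7192.1 = 0.083147.
P₂ = 861.5 × exp(−0.083147) = 861.5 × 0.92022 = 792.77 mbar.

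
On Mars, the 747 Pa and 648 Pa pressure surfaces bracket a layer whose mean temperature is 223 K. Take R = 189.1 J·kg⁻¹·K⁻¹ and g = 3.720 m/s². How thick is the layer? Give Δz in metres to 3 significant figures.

Δz ≈ 1610 m

Hypsometric equation: Δz = (R T̄/g) ln(P₁/P₂).
R T̄/g = 189.1 × 223 / 3.720 = 11336 m.
ln(747/648) = ln(1.1528) = 0.14219.
Δz = 11336 × 0.14219 = 1611.9 m.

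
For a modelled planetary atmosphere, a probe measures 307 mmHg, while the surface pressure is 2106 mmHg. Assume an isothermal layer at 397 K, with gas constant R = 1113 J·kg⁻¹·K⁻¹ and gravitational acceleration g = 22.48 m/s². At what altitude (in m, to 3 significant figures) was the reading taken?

Scale height: H = RT/g = 1113 × 397 / 22.48 = 19656 m.
Invert the barometric formula: z = H ln(P₀/P).
P₀/P = 2106/307 = 6.8599; ln(6.8599) = 1.9257.
z = 19656 × 1.9257 = 37852 m.

z ≈ 37900 m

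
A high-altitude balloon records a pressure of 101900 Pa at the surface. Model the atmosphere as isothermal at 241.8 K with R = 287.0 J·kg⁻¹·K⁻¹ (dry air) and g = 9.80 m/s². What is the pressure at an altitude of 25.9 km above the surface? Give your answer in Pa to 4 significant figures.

P ≈ 2629 Pa

Scale height: H = RT/g = 287.0 × 241.8 / 9.80 = 7081.3 m.
Barometric formula: P = P₀ exp(−z/H).
z/H = 25900/7081.3 = 3.6575; exp(−3.6575) = 0.025797.
P = 101900 × 0.025797 = 2628.7 Pa.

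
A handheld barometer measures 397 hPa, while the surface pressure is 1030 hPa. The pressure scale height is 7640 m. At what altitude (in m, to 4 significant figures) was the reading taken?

Invert the barometric formula: z = H ln(P₀/P).
P₀/P = 1030/397 = 2.5945; ln(2.5945) = 0.95339.
z = 7640.0 × 0.95339 = 7283.9 m.

z ≈ 7284 m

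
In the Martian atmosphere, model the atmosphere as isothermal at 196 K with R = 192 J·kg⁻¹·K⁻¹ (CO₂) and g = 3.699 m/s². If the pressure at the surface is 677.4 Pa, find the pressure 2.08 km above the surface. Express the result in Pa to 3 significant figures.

Scale height: H = RT/g = 192 × 196 / 3.699 = 10174 m.
Barometric formula: P = P₀ exp(−z/H).
z/H = 2080.0/10174 = 0.20444; exp(−0.20444) = 0.81510.
P = 677.4 × 0.81510 = 552.15 Pa.

P ≈ 552 Pa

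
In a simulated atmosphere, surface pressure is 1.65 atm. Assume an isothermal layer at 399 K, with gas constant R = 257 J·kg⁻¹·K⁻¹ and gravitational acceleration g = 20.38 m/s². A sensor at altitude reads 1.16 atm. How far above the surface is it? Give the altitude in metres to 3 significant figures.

z ≈ 1770 m

Scale height: H = RT/g = 257 × 399 / 20.38 = 5031.6 m.
Invert the barometric formula: z = H ln(P₀/P).
P₀/P = 1.65/1.16 = 1.4224; ln(1.4224) = 0.35235.
z = 5031.6 × 0.35235 = 1772.9 m.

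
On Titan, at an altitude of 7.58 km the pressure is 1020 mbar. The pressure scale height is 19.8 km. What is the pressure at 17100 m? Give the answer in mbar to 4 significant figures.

P ≈ 630.6 mbar

Between two levels, P₂ = P₁ exp(−Δz/H) with Δz = z₂ − z₁.
Δz = 17100 − 7580.0 = 9520.0 m; Δz/H = 9520.0/19800 = 0.48081.
P₂ = 1020 × exp(−0.48081) = 1020 × 0.61828 = 630.65 mbar.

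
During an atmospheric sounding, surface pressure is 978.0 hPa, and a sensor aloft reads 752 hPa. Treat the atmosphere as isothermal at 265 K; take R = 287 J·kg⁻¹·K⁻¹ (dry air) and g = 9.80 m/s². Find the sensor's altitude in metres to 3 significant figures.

Scale height: H = RT/g = 287 × 265 / 9.80 = 7760.7 m.
Invert the barometric formula: z = H ln(P₀/P).
P₀/P = 978.0/752 = 1.3005; ln(1.3005) = 0.26275.
z = 7760.7 × 0.26275 = 2039.1 m.

z ≈ 2040 m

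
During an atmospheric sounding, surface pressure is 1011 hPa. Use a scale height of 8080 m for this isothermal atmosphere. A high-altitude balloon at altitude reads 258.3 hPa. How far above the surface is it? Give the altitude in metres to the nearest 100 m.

z ≈ 11000 m

Invert the barometric formula: z = H ln(P₀/P).
P₀/P = 1011/258.3 = 3.9141; ln(3.9141) = 1.3646.
z = 8080.0 × 1.3646 = 11026 m.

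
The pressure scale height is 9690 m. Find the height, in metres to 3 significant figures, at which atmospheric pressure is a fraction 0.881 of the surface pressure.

Set P/P₀ = exp(−z/H) = 0.881, so z = −H ln(0.881).
−ln(0.881) = 0.12670; z = 9690.0 × 0.12670 = 1227.7 m.

z ≈ 1230 m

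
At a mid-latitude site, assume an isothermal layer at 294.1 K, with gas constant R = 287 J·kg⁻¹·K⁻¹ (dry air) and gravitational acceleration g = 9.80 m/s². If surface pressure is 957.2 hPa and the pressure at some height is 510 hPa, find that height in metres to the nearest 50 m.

z ≈ 5400 m

Scale height: H = RT/g = 287 × 294.1 / 9.80 = 8612.9 m.
Invert the barometric formula: z = H ln(P₀/P).
P₀/P = 957.2/510 = 1.8769; ln(1.8769) = 0.62962.
z = 8612.9 × 0.62962 = 5422.9 m.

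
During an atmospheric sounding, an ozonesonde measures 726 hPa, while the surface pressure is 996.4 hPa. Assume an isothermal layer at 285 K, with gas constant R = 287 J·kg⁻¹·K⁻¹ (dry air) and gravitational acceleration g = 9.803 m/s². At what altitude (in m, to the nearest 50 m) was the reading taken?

z ≈ 2650 m

Scale height: H = RT/g = 287 × 285 / 9.803 = 8343.9 m.
Invert the barometric formula: z = H ln(P₀/P).
P₀/P = 996.4/726 = 1.3725; ln(1.3725) = 0.31663.
z = 8343.9 × 0.31663 = 2641.9 m.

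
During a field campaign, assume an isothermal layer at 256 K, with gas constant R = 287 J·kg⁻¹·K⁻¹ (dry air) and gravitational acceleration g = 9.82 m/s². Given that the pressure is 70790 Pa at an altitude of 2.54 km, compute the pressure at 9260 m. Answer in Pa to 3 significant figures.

Scale height: H = RT/g = 287 × 256 / 9.82 = 7481.9 m.
Between two levels, P₂ = P₁ exp(−Δz/H) with Δz = z₂ − z₁.
Δz = 9260.0 − 2540.0 = 6720.0 m; Δz/H = 6720.0/7481.9 = 0.89817.
P₂ = 70790 × exp(−0.89817) = 70790 × 0.40731 = 28833 Pa.

P ≈ 28800 Pa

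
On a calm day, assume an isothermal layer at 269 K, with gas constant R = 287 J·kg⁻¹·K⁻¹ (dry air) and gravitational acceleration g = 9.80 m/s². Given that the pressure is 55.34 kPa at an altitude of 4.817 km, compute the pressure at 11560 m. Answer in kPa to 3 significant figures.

Scale height: H = RT/g = 287 × 269 / 9.80 = 7877.9 m.
Between two levels, P₂ = P₁ exp(−Δz/H) with Δz = z₂ − z₁.
Δz = 11560 − 4817.0 = 6743.0 m; Δz/H = 6743.0/7877.9 = 0.85594.
P₂ = 55.34 × exp(−0.85594) = 55.34 × 0.42488 = 23.513 kPa.

P ≈ 23.5 kPa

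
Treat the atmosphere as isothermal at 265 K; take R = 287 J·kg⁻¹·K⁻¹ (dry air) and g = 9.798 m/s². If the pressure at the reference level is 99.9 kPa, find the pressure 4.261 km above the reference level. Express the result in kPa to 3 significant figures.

P ≈ 57.7 kPa

Scale height: H = RT/g = 287 × 265 / 9.798 = 7762.3 m.
Barometric formula: P = P₀ exp(−z/H).
z/H = 4261.0/7762.3 = 0.54894; exp(−0.54894) = 0.57756.
P = 99.9 × 0.57756 = 57.698 kPa.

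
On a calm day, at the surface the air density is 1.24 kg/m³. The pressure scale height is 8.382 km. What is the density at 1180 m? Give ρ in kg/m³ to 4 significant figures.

ρ ≈ 1.077 kg/m³

In an isothermal atmosphere, density decays like pressure: ρ = ρ₀ exp(−z/H).
z/H = 1180.0/8382.0 = 0.14078; exp(−0.14078) = 0.86868.
ρ = 1.24 × 0.86868 = 1.0772 kg/m³.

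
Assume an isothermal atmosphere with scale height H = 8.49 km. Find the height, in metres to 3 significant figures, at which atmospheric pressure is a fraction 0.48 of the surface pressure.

z ≈ 6230 m

Set P/P₀ = exp(−z/H) = 0.48, so z = −H ln(0.48).
−ln(0.48) = 0.73397; z = 8490.0 × 0.73397 = 6231.4 m.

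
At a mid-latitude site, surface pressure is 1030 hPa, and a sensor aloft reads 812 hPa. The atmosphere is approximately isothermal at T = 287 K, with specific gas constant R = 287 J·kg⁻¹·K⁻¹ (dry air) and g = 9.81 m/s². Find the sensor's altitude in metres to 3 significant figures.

z ≈ 2000 m

Scale height: H = RT/g = 287 × 287 / 9.81 = 8396.4 m.
Invert the barometric formula: z = H ln(P₀/P).
P₀/P = 1030/812 = 1.2685; ln(1.2685) = 0.23784.
z = 8396.4 × 0.23784 = 1997.0 m.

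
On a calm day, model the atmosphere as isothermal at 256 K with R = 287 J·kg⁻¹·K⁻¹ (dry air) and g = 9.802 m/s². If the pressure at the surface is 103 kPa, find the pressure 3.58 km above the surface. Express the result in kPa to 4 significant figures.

Scale height: H = RT/g = 287 × 256 / 9.802 = 7495.6 m.
Barometric formula: P = P₀ exp(−z/H).
z/H = 3580.0/7495.6 = 0.47761; exp(−0.47761) = 0.62026.
P = 103 × 0.62026 = 63.887 kPa.

P ≈ 63.89 kPa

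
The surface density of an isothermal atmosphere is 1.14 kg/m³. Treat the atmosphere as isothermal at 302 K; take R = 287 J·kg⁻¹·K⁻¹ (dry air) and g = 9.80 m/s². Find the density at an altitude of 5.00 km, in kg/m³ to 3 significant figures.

Scale height: H = RT/g = 287 × 302 / 9.80 = 8844.3 m.
In an isothermal atmosphere, density decays like pressure: ρ = ρ₀ exp(−z/H).
z/H = 5000.0/8844.3 = 0.56534; exp(−0.56534) = 0.56817.
ρ = 1.14 × 0.56817 = 0.64771 kg/m³.

ρ ≈ 0.648 kg/m³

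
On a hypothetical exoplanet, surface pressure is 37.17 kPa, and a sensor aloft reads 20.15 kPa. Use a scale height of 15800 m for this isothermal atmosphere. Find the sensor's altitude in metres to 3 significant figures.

z ≈ 9670 m

Invert the barometric formula: z = H ln(P₀/P).
P₀/P = 37.17/20.15 = 1.8447; ln(1.8447) = 0.61232.
z = 15800 × 0.61232 = 9674.7 m.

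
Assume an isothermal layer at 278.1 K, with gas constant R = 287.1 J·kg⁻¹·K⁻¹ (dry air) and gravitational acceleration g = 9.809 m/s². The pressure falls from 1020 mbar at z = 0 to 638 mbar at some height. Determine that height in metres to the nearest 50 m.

Scale height: H = RT/g = 287.1 × 278.1 / 9.809 = 8139.7 m.
Invert the barometric formula: z = H ln(P₀/P).
P₀/P = 1020/638 = 1.5987; ln(1.5987) = 0.46919.
z = 8139.7 × 0.46919 = 3819.1 m.

z ≈ 3800 m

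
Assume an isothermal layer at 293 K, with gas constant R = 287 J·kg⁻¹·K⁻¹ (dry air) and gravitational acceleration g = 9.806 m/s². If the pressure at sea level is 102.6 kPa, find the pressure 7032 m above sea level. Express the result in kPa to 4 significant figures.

Scale height: H = RT/g = 287 × 293 / 9.806 = 8575.5 m.
Barometric formula: P = P₀ exp(−z/H).
z/H = 7032.0/8575.5 = 0.82001; exp(−0.82001) = 0.44043.
P = 102.6 × 0.44043 = 45.188 kPa.

P ≈ 45.19 kPa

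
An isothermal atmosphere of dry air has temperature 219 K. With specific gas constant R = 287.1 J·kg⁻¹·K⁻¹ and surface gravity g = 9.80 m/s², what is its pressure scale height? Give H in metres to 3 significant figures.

H ≈ 6420 m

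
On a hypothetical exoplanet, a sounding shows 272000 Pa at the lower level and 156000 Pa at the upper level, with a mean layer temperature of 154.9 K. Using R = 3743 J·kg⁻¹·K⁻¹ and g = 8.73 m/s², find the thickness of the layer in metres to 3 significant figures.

Hypsometric equation: Δz = (R T̄/g) ln(P₁/P₂).
R T̄/g = 3743 × 154.9 / 8.73 = 66414 m.
ln(272000/156000) = ln(1.7436) = 0.55595.
Δz = 66414 × 0.55595 = 36923 m.

Δz ≈ 36900 m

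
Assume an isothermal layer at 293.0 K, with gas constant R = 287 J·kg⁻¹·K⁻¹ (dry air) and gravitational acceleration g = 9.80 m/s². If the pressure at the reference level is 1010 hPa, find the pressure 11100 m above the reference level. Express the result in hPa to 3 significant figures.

P ≈ 277 hPa

Scale height: H = RT/g = 287 × 293.0 / 9.80 = 8580.7 m.
Barometric formula: P = P₀ exp(−z/H).
z/H = 11100/8580.7 = 1.2936; exp(−1.2936) = 0.27428.
P = 1010 × 0.27428 = 277.02 hPa.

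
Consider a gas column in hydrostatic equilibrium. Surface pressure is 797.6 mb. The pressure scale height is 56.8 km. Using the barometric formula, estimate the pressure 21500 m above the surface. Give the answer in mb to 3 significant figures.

Barometric formula: P = P₀ exp(−z/H).
z/H = 21500/56800 = 0.37852; exp(−0.37852) = 0.68487.
P = 797.6 × 0.68487 = 546.25 mb.

P ≈ 546 mb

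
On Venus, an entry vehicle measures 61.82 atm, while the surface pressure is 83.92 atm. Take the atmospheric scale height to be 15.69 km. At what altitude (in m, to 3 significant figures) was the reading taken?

z ≈ 4800 m

Invert the barometric formula: z = H ln(P₀/P).
P₀/P = 83.92/61.82 = 1.3575; ln(1.3575) = 0.30564.
z = 15690 × 0.30564 = 4795.5 m.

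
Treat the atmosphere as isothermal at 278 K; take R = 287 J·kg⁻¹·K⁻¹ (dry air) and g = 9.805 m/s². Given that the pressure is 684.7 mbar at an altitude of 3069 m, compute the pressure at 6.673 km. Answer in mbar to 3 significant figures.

P ≈ 440 mbar

Scale height: H = RT/g = 287 × 278 / 9.805 = 8137.3 m.
Between two levels, P₂ = P₁ exp(−Δz/H) with Δz = z₂ − z₁.
Δz = 6673.0 − 3069.0 = 3604.0 m; Δz/H = 3604.0/8137.3 = 0.44290.
P₂ = 684.7 × exp(−0.44290) = 684.7 × 0.64217 = 439.69 mbar.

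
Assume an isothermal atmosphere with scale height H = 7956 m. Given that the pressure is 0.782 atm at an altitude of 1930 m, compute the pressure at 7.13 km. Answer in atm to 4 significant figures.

Between two levels, P₂ = P₁ exp(−Δz/H) with Δz = z₂ − z₁.
Δz = 7130.0 − 1930.0 = 5200.0 m; Δz/H = 5200.0/7956.0 = 0.65359.
P₂ = 0.782 × exp(−0.65359) = 0.782 × 0.52017 = 0.40677 atm.

P ≈ 0.4068 atm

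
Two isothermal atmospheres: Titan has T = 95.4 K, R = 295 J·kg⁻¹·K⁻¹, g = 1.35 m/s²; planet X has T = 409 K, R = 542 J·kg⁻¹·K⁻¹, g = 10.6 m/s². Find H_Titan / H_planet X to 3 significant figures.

H_Titan/H_planet X ≈ 0.997

H = RT/g for each body.
H_Titan = 295 × 95.4 / 1.35 = 20847 m.
H_planet X = 542 × 409 / 10.6 = 20913 m.
H_Titan/H_planet X = 20847/20913 = 0.99684.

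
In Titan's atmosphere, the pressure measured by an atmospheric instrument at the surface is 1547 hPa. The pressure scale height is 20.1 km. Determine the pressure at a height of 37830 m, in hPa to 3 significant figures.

Barometric formula: P = P₀ exp(−z/H).
z/H = 37830/20100 = 1.8821; exp(−1.8821) = 0.15227.
P = 1547 × 0.15227 = 235.56 hPa.

P ≈ 236 hPa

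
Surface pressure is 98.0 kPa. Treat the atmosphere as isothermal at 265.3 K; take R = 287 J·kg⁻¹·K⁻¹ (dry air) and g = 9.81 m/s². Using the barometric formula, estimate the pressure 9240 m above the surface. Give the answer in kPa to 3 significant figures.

Scale height: H = RT/g = 287 × 265.3 / 9.81 = 7761.6 m.
Barometric formula: P = P₀ exp(−z/H).
z/H = 9240.0/7761.6 = 1.1905; exp(−1.1905) = 0.30407.
P = 98.0 × 0.30407 = 29.799 kPa.

P ≈ 29.8 kPa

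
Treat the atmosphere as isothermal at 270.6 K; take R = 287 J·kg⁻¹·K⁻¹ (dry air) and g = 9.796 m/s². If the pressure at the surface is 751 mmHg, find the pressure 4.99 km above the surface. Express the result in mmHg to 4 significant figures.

Scale height: H = RT/g = 287 × 270.6 / 9.796 = 7928.0 m.
Barometric formula: P = P₀ exp(−z/H).
z/H = 4990.0/7928.0 = 0.62941; exp(−0.62941) = 0.53291.
P = 751 × 0.53291 = 400.22 mmHg.

P ≈ 400.2 mmHg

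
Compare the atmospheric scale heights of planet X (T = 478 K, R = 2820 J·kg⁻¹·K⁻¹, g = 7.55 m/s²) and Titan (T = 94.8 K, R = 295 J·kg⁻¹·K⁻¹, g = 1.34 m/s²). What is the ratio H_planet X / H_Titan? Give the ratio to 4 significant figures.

H_planet X/H_Titan ≈ 8.555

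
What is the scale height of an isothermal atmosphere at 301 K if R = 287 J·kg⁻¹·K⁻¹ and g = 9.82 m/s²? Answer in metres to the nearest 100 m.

The scale height of an isothermal atmosphere is H = RT/g.
H = 287 × 301 / 9.82 = 86387/9.82 = 8797.0 m.

H ≈ 8800 m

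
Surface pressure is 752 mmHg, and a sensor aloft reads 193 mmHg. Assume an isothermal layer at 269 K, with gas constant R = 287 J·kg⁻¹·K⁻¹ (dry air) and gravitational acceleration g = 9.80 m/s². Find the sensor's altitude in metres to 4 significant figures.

z ≈ 10710 m

Scale height: H = RT/g = 287 × 269 / 9.80 = 7877.9 m.
Invert the barometric formula: z = H ln(P₀/P).
P₀/P = 752/193 = 3.8964; ln(3.8964) = 1.3601.
z = 7877.9 × 1.3601 = 10715 m.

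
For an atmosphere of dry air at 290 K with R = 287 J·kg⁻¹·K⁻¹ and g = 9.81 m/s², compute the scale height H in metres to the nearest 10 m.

The scale height of an isothermal atmosphere is H = RT/g.
H = 287 × 290 / 9.81 = 83230/9.81 = 8484.2 m.

H ≈ 8480 m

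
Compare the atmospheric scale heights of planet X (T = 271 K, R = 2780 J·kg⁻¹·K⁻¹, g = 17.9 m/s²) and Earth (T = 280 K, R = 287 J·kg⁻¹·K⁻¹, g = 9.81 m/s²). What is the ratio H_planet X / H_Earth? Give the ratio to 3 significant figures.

H = RT/g for each body.
H_planet X = 2780 × 271 / 17.9 = 42088 m.
H_Earth = 287 × 280 / 9.81 = 8191.6 m.
H_planet X/H_Earth = 42088/8191.6 = 5.1379.

H_planet X/H_Earth ≈ 5.14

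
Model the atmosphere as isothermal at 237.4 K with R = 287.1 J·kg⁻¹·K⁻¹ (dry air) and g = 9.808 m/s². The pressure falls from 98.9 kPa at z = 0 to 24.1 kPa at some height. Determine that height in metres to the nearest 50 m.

Scale height: H = RT/g = 287.1 × 237.4 / 9.808 = 6949.2 m.
Invert the barometric formula: z = H ln(P₀/P).
P₀/P = 98.9/24.1 = 4.1037; ln(4.1037) = 1.4119.
z = 6949.2 × 1.4119 = 9811.6 m.

z ≈ 9800 m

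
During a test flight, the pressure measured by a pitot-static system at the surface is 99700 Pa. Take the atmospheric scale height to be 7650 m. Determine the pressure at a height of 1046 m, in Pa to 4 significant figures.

P ≈ 86960 Pa

Barometric formula: P = P₀ exp(−z/H).
z/H = 1046.0/7650.0 = 0.13673; exp(−0.13673) = 0.87221.
P = 99700 × 0.87221 = 86959 Pa.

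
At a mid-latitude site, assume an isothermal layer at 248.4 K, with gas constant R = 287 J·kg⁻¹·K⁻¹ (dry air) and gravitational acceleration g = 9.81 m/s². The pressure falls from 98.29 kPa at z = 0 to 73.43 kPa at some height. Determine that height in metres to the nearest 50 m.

Scale height: H = RT/g = 287 × 248.4 / 9.81 = 7267.2 m.
Invert the barometric formula: z = H ln(P₀/P).
P₀/P = 98.29/73.43 = 1.3386; ln(1.3386) = 0.29162.
z = 7267.2 × 0.29162 = 2119.3 m.

z ≈ 2100 m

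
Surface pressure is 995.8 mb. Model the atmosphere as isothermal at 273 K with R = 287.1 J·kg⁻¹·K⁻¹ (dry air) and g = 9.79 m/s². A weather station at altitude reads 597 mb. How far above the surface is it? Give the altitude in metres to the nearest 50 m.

Scale height: H = RT/g = 287.1 × 273 / 9.79 = 8006.0 m.
Invert the barometric formula: z = H ln(P₀/P).
P₀/P = 995.8/597 = 1.6680; ln(1.6680) = 0.51163.
z = 8006.0 × 0.51163 = 4096.1 m.

z ≈ 4100 m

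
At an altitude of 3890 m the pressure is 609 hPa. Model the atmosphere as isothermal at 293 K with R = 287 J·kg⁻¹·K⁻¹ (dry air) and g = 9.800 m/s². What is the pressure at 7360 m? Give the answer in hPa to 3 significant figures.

P ≈ 406 hPa

Scale height: H = RT/g = 287 × 293 / 9.800 = 8580.7 m.
Between two levels, P₂ = P₁ exp(−Δz/H) with Δz = z₂ − z₁.
Δz = 7360.0 − 3890.0 = 3470.0 m; Δz/H = 3470.0/8580.7 = 0.40440.
P₂ = 609 × exp(−0.40440) = 609 × 0.66738 = 406.43 hPa.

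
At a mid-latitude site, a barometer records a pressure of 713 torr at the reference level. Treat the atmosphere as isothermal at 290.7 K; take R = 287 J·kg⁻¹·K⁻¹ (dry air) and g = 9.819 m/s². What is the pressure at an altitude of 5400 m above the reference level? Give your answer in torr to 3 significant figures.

P ≈ 378 torr

Scale height: H = RT/g = 287 × 290.7 / 9.819 = 8496.9 m.
Barometric formula: P = P₀ exp(−z/H).
z/H = 5400.0/8496.9 = 0.63553; exp(−0.63553) = 0.52965.
P = 713 × 0.52965 = 377.64 torr.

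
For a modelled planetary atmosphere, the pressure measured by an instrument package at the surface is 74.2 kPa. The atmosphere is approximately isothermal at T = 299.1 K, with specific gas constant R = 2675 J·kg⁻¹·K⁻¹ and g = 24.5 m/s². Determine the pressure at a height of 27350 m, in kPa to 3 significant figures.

P ≈ 32.1 kPa

Scale height: H = RT/g = 2675 × 299.1 / 24.5 = 32657 m.
Barometric formula: P = P₀ exp(−z/H).
z/H = 27350/32657 = 0.83749; exp(−0.83749) = 0.43280.
P = 74.2 × 0.43280 = 32.114 kPa.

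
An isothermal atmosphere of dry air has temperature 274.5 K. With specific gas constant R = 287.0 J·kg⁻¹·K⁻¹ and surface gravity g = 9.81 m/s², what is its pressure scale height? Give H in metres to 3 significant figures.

H ≈ 8030 m

The scale height of an isothermal atmosphere is H = RT/g.
H = 287.0 × 274.5 / 9.81 = 78782/9.81 = 8030.8 m.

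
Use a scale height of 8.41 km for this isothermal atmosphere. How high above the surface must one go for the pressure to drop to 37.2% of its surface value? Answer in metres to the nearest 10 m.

z ≈ 8320 m

Set P/P₀ = exp(−z/H) = 0.372, so z = −H ln(0.372).
−ln(0.372) = 0.98886; z = 8410.0 × 0.98886 = 8316.3 m.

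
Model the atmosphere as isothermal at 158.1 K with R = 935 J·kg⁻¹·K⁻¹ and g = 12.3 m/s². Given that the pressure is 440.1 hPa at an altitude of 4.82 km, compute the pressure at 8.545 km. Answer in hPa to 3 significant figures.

P ≈ 323 hPa

Scale height: H = RT/g = 935 × 158.1 / 12.3 = 12018 m.
Between two levels, P₂ = P₁ exp(−Δz/H) with Δz = z₂ − z₁.
Δz = 8545.0 − 4820.0 = 3725.0 m; Δz/H = 3725.0/12018 = 0.30995.
P₂ = 440.1 × exp(−0.30995) = 440.1 × 0.73348 = 322.80 hPa.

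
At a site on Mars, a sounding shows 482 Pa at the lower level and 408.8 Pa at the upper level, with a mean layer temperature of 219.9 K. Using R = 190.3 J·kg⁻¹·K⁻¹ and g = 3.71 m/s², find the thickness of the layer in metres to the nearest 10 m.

Hypsometric equation: Δz = (R T̄/g) ln(P₁/P₂).
R T̄/g = 190.3 × 219.9 / 3.71 = 11280 m.
ln(482/408.8) = ln(1.1791) = 0.16475.
Δz = 11280 × 0.16475 = 1858.4 m.

Δz ≈ 1860 m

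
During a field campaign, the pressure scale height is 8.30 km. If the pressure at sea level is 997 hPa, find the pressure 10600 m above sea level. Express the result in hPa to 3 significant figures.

P ≈ 278 hPa

Barometric formula: P = P₀ exp(−z/H).
z/H = 10600/8300.0 = 1.2771; exp(−1.2771) = 0.27884.
P = 997 × 0.27884 = 278.00 hPa.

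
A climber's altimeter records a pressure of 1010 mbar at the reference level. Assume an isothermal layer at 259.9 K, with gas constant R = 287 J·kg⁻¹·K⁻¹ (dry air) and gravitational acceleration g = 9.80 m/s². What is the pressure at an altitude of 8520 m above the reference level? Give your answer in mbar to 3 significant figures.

P ≈ 330 mbar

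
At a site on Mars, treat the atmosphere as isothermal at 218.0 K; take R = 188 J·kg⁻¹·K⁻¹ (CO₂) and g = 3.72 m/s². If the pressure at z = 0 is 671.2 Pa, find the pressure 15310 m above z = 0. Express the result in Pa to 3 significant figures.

P ≈ 167 Pa

Scale height: H = RT/g = 188 × 218.0 / 3.72 = 11017 m.
Barometric formula: P = P₀ exp(−z/H).
z/H = 15310/11017 = 1.3897; exp(−1.3897) = 0.24915.
P = 671.2 × 0.24915 = 167.23 Pa.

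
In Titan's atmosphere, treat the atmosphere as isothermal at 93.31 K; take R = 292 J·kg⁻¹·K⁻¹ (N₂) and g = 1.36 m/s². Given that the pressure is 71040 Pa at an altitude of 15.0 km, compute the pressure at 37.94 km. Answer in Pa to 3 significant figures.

P ≈ 22600 Pa

Scale height: H = RT/g = 292 × 93.31 / 1.36 = 20034 m.
Between two levels, P₂ = P₁ exp(−Δz/H) with Δz = z₂ − z₁.
Δz = 37940 − 15000 = 22940 m; Δz/H = 22940/20034 = 1.1451.
P₂ = 71040 × exp(−1.1451) = 71040 × 0.31819 = 22604 Pa.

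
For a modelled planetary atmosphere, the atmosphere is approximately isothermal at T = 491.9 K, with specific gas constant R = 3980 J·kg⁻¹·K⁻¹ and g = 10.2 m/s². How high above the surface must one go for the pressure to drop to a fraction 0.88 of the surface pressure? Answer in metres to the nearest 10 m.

Scale height: H = RT/g = 3980 × 491.9 / 10.2 = 191940 m.
Set P/P₀ = exp(−z/H) = 0.88, so z = −H ln(0.88).
−ln(0.88) = 0.12783; z = 191940 × 0.12783 = 24536 m.

z ≈ 24540 m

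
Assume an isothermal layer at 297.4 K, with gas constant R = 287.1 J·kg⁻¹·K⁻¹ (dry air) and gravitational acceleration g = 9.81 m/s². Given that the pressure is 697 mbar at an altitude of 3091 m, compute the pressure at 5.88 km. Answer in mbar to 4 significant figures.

Scale height: H = RT/g = 287.1 × 297.4 / 9.81 = 8703.7 m.
Between two levels, P₂ = P₁ exp(−Δz/H) with Δz = z₂ − z₁.
Δz = 5880.0 − 3091.0 = 2789.0 m; Δz/H = 2789.0/8703.7 = 0.32044.
P₂ = 697 × exp(−0.32044) = 697 × 0.72583 = 505.90 mbar.

P ≈ 505.9 mbar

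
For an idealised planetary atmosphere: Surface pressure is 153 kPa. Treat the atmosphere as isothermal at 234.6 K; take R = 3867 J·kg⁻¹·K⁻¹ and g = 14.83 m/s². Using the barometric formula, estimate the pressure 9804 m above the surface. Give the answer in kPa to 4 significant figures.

P ≈ 130.3 kPa

Scale height: H = RT/g = 3867 × 234.6 / 14.83 = 61173 m.
Barometric formula: P = P₀ exp(−z/H).
z/H = 9804.0/61173 = 0.16027; exp(−0.16027) = 0.85191.
P = 153 × 0.85191 = 130.34 kPa.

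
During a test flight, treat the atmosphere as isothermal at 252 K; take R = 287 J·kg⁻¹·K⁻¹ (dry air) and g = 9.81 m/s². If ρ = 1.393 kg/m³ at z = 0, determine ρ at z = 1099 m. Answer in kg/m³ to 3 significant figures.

ρ ≈ 1.20 kg/m³

Scale height: H = RT/g = 287 × 252 / 9.81 = 7372.5 m.
In an isothermal atmosphere, density decays like pressure: ρ = ρ₀ exp(−z/H).
z/H = 1099.0/7372.5 = 0.14907; exp(−0.14907) = 0.86151.
ρ = 1.393 × 0.86151 = 1.2001 kg/m³.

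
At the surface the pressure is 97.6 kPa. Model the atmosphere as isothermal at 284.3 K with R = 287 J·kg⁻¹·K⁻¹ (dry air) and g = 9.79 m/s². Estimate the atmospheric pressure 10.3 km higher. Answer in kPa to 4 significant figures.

Scale height: H = RT/g = 287 × 284.3 / 9.79 = 8334.4 m.
Barometric formula: P = P₀ exp(−z/H).
z/H = 10300/8334.4 = 1.2358; exp(−1.2358) = 0.29060.
P = 97.6 × 0.29060 = 28.363 kPa.

P ≈ 28.36 kPa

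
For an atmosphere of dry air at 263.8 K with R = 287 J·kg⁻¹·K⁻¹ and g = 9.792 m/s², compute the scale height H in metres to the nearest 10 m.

The scale height of an isothermal atmosphere is H = RT/g.
H = 287 × 263.8 / 9.792 = 75711/9.792 = 7731.9 m.

H ≈ 7730 m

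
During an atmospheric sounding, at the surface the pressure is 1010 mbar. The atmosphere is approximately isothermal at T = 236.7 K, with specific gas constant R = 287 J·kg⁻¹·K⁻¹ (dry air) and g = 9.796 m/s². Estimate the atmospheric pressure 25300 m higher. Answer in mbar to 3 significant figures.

P ≈ 26.3 mbar

Scale height: H = RT/g = 287 × 236.7 / 9.796 = 6934.8 m.
Barometric formula: P = P₀ exp(−z/H).
z/H = 25300/6934.8 = 3.6483; exp(−3.6483) = 0.026035.
P = 1010 × 0.026035 = 26.295 mbar.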